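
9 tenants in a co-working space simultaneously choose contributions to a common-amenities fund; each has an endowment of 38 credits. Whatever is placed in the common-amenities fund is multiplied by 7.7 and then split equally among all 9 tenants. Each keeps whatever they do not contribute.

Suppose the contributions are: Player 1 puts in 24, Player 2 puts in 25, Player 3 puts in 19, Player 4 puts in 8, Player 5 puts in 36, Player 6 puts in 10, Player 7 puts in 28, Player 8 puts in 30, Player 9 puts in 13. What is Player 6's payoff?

193.12 credits

Total contributed: 24 + 25 + 19 + 8 + 36 + 10 + 28 + 30 + 13 = 193.
Each receives 7.7 × 193 / 9 = 165.12 from the common-amenities fund.
Player 6 keeps 38 − 10 = 28, so Player 6's payoff is 28 + 165.12 = 193.12.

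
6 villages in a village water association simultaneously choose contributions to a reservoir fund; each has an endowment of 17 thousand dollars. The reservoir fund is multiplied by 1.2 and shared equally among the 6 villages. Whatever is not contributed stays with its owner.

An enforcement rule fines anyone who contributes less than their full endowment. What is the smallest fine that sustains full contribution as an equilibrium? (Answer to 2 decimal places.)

13.60 thousand dollars

Given the others contribute fully, the best deviation is to contribute 0 (any partial contribution still incurs the fine and gives up units whose private return 0.2000 is below 1).
Deviating from 17 to 0 saves 17 thousand dollars but forfeits the deviator's share of the drop in the reservoir fund: 1.2/6 × 17 = 3.40.
So the deviation gain is 17 − 3.40 = 13.60, and the fine must be at least 13.60 thousand dollars to wipe it out.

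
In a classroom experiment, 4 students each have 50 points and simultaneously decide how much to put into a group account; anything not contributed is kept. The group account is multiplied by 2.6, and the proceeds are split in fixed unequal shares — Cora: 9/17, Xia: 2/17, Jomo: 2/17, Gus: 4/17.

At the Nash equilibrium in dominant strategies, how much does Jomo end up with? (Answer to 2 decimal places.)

65.29 points

Each unit j contributes comes back to j as 2.6 × (j's share), so j prefers to contribute only if that share exceeds 1/2.6 = 0.3846; otherwise keeping the unit dominates.
Cora alone (share 9/17) is above the threshold, contributing 50; the remaining 3 contribute 0. Total contributed: 50.
Jomo keeps 50 and receives 2.6 × 50 × 2/17 = 15.29 from the group account, for a payoff of 65.29.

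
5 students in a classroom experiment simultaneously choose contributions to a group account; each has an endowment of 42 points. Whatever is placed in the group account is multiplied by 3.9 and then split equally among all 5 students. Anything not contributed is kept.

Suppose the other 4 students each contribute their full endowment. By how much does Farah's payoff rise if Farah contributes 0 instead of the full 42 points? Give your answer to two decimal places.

Switching from a contribution of 42 to 0 lets Farah keep an extra 42 points, but lowers the group account by 42, which costs Farah their own share of that drop: 3.9/5 × 42 = 32.76.
Net gain = 42 − 32.76 = 9.24. The private return per contributed unit (0.7800) is below 1, so free-riding is indeed the best response regardless of what the others do.

9.24 points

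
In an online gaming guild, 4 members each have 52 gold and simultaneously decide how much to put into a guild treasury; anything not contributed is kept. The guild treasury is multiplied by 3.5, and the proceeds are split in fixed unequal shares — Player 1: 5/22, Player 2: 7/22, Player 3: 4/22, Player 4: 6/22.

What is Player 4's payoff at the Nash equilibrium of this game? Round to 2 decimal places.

101.64 gold

A player with share s gets back 3.5·s per unit contributed, so full contribution is dominant for anyone with s > 1/3.5 = 0.2857 and zero contribution is dominant for anyone below.
The only share above 0.2857 is Player 2's 7/22, contributing 52; the remaining 3 contribute 0. Total contributed: 52.
Player 4 keeps 52 and receives 3.5 × 52 × 6/22 = 49.64 from the guild treasury, for a payoff of 101.64.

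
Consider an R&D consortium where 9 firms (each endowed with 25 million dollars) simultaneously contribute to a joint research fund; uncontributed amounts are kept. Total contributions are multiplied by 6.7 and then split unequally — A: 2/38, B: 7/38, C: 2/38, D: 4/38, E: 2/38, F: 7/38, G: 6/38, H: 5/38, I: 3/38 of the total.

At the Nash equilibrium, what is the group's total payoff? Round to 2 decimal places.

Each unit j contributes comes back to j as 6.7 × (j's share), so j prefers to contribute only if that share exceeds 1/6.7 = 0.1493; otherwise keeping the unit dominates.
B, F and G clear that bar, contributing 25 each; the remaining 6 contribute 0. Total contributed: 75.
The joint research fund pays out 6.7 × 75 = 502.50 in total (split across the unequal shares, but the aggregate is all that matters for the group sum).
The 6 free-riders keep 25 each, adding 150. Group total = 150 + 502.50 = 652.50.

652.50 million dollars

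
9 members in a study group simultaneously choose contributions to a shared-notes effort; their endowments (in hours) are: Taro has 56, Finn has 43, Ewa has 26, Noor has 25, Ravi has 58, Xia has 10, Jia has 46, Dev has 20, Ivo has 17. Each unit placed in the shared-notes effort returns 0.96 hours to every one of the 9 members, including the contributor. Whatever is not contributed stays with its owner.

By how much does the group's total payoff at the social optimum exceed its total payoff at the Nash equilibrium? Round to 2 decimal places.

2299.64 hours

The private return per contributed unit is 0.96 < 1 for everyone, so the Nash equilibrium is zero contribution and the group total is Σ E_j = 56 + 43 + 26 + 25 + 58 + 10 + 46 + 20 + 17 = 301.
Each contributed unit returns 8.640 to the group, so the social optimum is full contribution by everyone: group total = 8.640 × 301 = 2600.64.
Efficiency loss = (8.640 − 1) × 301 = 2299.64.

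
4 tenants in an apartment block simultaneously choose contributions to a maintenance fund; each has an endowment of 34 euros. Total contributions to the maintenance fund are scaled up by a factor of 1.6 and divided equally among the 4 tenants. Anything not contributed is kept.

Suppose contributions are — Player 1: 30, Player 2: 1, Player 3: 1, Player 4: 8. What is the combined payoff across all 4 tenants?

160.00 euros

Total contributed: 30 + 1 + 1 + 8 = 40; total kept: 4 × 34 − 40 = 96.
The maintenance fund pays out 1.6 × 40 = 64.00 in aggregate.
Group total = 96 + 64.00 = 160.00.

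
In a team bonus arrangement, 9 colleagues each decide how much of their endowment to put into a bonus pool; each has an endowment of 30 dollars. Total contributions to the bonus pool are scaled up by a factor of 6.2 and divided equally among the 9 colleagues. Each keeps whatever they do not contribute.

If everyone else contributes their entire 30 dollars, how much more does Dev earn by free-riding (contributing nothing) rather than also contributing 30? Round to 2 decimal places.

9.33 dollars

Switching from a contribution of 30 to 0 lets Dev keep an extra 30 dollars, but lowers the bonus pool by 30, which costs Dev their own share of that drop: 6.2/9 × 30 = 20.67.
Net gain = 30 − 20.67 = 9.33. The private return per contributed unit (0.6889) is below 1, so free-riding is indeed the best response regardless of what the others do.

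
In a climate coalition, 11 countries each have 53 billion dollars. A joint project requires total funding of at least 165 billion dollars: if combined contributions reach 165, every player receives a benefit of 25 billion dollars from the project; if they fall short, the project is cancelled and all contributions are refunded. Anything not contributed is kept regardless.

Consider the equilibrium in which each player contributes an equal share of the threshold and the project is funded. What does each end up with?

Equal share of the threshold: 165/11 = 15.
At this profile no one gains by cutting their contribution: any cut drops the total below 165, the project is cancelled, contributions are refunded, and the deviator ends with 53, which is less than 53 − 15 + 25 = 63. Contributing more than 15 just wastes the excess. So contributing exactly 15 is a best response.
Each player's payoff: 53 − 15 + 25 = 63.

63 billion dollars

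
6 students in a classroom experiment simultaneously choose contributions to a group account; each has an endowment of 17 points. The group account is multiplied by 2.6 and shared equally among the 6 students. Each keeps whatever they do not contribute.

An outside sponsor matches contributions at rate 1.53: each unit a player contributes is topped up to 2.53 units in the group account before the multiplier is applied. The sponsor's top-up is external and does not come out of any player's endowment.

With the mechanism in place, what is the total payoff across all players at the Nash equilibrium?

Under the mechanism each unit contributed yields 2.6 × 2.53 / 6 = 1.0963 back to its contributor per unit of net cost, which exceeds 1, making full contribution the dominant choice for everyone.
At the Nash equilibrium everyone contributes 17. Group total payoff = 2.6 × 2.53 × 102 = 670.96.

670.96 points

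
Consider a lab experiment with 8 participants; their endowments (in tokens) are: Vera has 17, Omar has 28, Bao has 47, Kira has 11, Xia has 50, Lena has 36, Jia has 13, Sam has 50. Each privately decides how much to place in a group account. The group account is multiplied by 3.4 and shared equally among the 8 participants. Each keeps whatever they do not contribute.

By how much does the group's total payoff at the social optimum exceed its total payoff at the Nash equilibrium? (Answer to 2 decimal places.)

The private return per contributed unit is 3.4/8 = 0.4250 < 1 for every player regardless of endowment, so the Nash equilibrium is zero contribution and the group total is Σ E_j = 17 + 28 + 47 + 11 + 50 + 36 + 13 + 50 = 252.
Each contributed unit returns 3.400 to the group, so the social optimum is full contribution by everyone: group total = 3.400 × 252 = 856.80.
Efficiency loss = (3.400 − 1) × 252 = 604.80.

604.80 tokens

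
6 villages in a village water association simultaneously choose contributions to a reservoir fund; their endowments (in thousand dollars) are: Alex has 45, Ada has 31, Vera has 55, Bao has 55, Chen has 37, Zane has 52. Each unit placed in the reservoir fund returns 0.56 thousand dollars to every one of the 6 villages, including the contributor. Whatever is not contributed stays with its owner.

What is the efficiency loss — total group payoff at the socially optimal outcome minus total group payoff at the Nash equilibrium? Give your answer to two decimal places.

The private return per contributed unit is 0.56 < 1 for everyone, so the Nash equilibrium is zero contribution and the group total is Σ E_j = 45 + 31 + 55 + 55 + 37 + 52 = 275.
Each contributed unit returns 3.360 to the group, so the social optimum is full contribution by everyone: group total = 3.360 × 275 = 924.00.
Efficiency loss = (3.360 − 1) × 275 = 649.00.

649.00 thousand dollars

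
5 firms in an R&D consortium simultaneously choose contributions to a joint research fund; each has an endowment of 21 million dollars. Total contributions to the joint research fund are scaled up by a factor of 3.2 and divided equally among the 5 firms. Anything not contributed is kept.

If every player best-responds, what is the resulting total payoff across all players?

Each contributed unit returns 3.2/5 = 0.6400 to its contributor — below 1 — so contributing 0 is dominant for every player. At the Nash equilibrium everyone keeps their 21, and the group total is 5 × 21 = 105.

105.00 million dollars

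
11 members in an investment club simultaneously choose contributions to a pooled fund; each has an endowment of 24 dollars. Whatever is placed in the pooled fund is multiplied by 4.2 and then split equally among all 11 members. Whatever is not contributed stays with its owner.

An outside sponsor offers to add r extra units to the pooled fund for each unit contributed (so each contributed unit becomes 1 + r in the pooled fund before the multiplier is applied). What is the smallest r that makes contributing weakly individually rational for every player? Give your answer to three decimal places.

1.619

With matching at rate r, one contributed unit becomes (1 + r) in the pooled fund and returns 4.2 × (1 + r) / 11 to the contributor.
Setting this equal to 1: 1 + r = 11/4.2 = 2.6190.
So the minimum matching rate is r = 2.6190 − 1 = 1.619.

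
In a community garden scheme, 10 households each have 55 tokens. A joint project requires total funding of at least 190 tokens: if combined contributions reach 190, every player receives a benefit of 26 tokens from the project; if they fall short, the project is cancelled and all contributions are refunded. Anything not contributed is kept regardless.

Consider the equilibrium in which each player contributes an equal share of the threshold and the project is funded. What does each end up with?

62 tokens

Equal share of the threshold: 190/10 = 19.
At this profile no one gains by cutting their contribution: any cut drops the total below 190, the project is cancelled, contributions are refunded, and the deviator ends with 55, which is less than 55 − 19 + 26 = 62. Contributing more than 19 just wastes the excess. So contributing exactly 19 is a best response.
Each player's payoff: 55 − 19 + 26 = 62.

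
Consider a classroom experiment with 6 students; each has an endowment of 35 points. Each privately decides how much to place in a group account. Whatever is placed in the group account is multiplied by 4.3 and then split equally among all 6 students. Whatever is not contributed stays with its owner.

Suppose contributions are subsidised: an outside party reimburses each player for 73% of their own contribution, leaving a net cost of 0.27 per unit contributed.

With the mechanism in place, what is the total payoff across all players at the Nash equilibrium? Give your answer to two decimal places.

1056.30 points

The effective private return per unit is now (4.3/6) / 0.27 = 2.6543 > 1, so every player's dominant strategy flips to full contribution.
So the Nash equilibrium is full contribution by all 6; the group earns 6 × (35 × 0.73 + 4.3 × 35) = 1056.30.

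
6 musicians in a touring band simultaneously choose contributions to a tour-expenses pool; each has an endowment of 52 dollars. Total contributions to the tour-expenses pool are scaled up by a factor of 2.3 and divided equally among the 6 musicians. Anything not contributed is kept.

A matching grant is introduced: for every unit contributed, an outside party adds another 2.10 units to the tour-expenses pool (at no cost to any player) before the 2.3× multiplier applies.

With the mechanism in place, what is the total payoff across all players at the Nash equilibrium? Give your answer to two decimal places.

The effective private return per unit is now 2.3 × 3.10 / 6 = 1.1883 > 1, so every player's dominant strategy flips to full contribution.
So the Nash equilibrium is full contribution by all 6; the group earns 2.3 × 3.10 × 312 = 2224.56.

2224.56 dollars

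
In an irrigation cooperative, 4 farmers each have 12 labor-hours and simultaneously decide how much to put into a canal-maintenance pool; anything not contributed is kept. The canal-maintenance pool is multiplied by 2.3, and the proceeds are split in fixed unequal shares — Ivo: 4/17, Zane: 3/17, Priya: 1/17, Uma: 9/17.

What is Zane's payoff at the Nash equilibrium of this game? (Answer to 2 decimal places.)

Each unit j contributes comes back to j as 2.3 × (j's share), so j prefers to contribute only if that share exceeds 1/2.3 = 0.4348; otherwise keeping the unit dominates.
The only share above 0.4348 is Uma's 9/17, contributing 12; the remaining 3 contribute 0. Total contributed: 12.
Zane keeps 12 and receives 2.3 × 12 × 3/17 = 4.87 from the canal-maintenance pool, for a payoff of 16.87.

16.87 labor-hours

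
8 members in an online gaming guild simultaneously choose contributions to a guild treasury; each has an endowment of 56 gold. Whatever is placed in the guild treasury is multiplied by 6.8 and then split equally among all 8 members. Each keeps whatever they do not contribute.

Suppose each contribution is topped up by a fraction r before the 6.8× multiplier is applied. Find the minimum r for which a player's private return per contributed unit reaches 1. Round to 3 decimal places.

0.176

With matching at rate r, one contributed unit becomes (1 + r) in the guild treasury and returns 6.8 × (1 + r) / 8 to the contributor.
Setting this equal to 1: 1 + r = 8/6.8 = 1.1765.
So the minimum matching rate is r = 1.1765 − 1 = 0.176.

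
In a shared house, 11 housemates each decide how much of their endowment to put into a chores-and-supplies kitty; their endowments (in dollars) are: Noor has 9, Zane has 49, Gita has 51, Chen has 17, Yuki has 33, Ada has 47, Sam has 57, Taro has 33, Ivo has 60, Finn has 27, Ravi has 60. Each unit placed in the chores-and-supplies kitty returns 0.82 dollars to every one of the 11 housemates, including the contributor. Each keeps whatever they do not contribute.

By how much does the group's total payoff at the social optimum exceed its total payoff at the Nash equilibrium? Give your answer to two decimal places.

3552.86 dollars

The private return per contributed unit is 0.82 < 1 for everyone, so the Nash equilibrium is zero contribution and the group total is Σ E_j = 9 + 49 + 51 + 17 + 33 + 47 + 57 + 33 + 60 + 27 + 60 = 443.
Each contributed unit returns 9.020 to the group, so the social optimum is full contribution by everyone: group total = 9.020 × 443 = 3995.86.
Efficiency loss = (9.020 − 1) × 443 = 3552.86.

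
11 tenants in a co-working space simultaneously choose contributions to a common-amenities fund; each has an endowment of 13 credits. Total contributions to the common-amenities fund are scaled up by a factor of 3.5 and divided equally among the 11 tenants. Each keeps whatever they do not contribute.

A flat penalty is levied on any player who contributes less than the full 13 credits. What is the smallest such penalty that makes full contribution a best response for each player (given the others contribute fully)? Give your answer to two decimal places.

Given the others contribute fully, the best deviation is to contribute 0 (any partial contribution still incurs the fine and gives up units whose private return 0.3182 is below 1).
Deviating from 13 to 0 saves 13 credits but forfeits the deviator's share of the drop in the common-amenities fund: 3.5/11 × 13 = 4.14.
So the deviation gain is 13 − 4.14 = 8.86, and the fine must be at least 8.86 credits to wipe it out.

8.86 credits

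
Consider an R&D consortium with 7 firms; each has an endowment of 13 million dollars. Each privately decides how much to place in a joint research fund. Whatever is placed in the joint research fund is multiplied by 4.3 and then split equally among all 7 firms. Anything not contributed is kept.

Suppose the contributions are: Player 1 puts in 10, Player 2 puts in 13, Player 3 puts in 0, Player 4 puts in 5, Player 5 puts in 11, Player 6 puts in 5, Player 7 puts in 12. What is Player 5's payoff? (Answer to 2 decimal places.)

36.40 million dollars

Total contributed: 10 + 13 + 0 + 5 + 11 + 5 + 12 = 56.
Each receives 4.3 × 56 / 7 = 34.40 from the joint research fund.
Player 5 keeps 13 − 11 = 2, so Player 5's payoff is 2 + 34.40 = 36.40.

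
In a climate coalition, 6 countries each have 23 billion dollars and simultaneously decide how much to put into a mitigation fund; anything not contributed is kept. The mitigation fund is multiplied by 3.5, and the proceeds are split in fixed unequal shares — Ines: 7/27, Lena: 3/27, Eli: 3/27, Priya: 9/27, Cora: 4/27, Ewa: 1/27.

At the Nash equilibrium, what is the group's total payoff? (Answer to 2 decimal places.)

For player j, contributing a unit is worthwhile iff 3.5 × (j's share) ≥ 1, i.e. iff j's share is at least 0.2857.
The only share above 0.2857 is Priya's 9/27, contributing 23; the remaining 5 contribute 0. Total contributed: 23.
The mitigation fund pays out 3.5 × 23 = 80.50 in total (split across the unequal shares, but the aggregate is all that matters for the group sum).
The 5 free-riders keep 23 each, adding 115. Group total = 115 + 80.50 = 195.50.

195.50 billion dollars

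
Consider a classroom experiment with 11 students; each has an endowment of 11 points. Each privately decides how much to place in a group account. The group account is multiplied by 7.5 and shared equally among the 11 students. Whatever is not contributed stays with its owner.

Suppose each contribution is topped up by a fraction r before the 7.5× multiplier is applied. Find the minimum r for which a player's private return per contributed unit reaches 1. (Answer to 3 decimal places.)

With matching at rate r, one contributed unit becomes (1 + r) in the group account and returns 7.5 × (1 + r) / 11 to the contributor.
Setting this equal to 1: 1 + r = 11/7.5 = 1.4667.
So the minimum matching rate is r = 1.4667 − 1 = 0.467.

0.467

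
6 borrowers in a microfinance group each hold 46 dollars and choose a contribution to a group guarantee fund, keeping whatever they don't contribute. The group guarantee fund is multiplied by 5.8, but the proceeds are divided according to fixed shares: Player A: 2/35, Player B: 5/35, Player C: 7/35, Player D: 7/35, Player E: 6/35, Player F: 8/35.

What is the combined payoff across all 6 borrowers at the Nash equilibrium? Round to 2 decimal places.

938.40 dollars

For player j, contributing a unit is worthwhile iff 5.8 × (j's share) ≥ 1, i.e. iff j's share is at least 0.1724.
Player C, Player D and Player F clear that bar, contributing 46 each; the remaining 3 contribute 0. Total contributed: 138.
The group guarantee fund pays out 5.8 × 138 = 800.40 in total (split across the unequal shares, but the aggregate is all that matters for the group sum).
The 3 free-riders keep 46 each, adding 138. Group total = 138 + 800.40 = 938.40.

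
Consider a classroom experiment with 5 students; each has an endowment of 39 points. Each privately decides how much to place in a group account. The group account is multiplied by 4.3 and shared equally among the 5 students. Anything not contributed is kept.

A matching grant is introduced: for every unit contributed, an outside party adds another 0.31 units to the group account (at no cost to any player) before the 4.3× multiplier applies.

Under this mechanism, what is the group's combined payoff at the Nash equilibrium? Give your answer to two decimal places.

1098.44 points

With the mechanism, a contributed unit returns 4.3 × 1.31 / 5 = 1.1266 per unit of net cost to the contributor — now above 1 — so contributing fully is weakly dominant for every player.
So the Nash equilibrium is full contribution by all 5; the group earns 4.3 × 1.31 × 195 = 1098.44.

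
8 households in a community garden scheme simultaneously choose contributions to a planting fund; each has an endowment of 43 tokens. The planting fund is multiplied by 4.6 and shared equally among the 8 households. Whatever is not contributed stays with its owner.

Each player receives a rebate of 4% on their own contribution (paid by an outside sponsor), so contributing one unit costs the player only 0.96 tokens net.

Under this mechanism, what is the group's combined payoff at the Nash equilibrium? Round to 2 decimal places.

Even with the mechanism, each unit contributed returns only (4.6/8) / 0.96 = 0.5990 per unit of net cost, so contributing nothing is still dominant.
Everyone keeps their endowment and the group total is 8 × 43 = 344.

344.00 tokens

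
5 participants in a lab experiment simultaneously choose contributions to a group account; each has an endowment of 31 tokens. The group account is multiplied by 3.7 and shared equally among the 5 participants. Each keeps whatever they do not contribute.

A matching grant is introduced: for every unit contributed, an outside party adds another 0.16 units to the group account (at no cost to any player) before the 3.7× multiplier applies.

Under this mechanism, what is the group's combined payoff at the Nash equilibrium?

The effective private return is 3.7 × 1.16 / 5 = 0.8584, which is still under 1, so the mechanism doesn't change anyone's dominant strategy: zero contribution.
Everyone keeps their endowment and the group total is 5 × 31 = 155.

155.00 tokens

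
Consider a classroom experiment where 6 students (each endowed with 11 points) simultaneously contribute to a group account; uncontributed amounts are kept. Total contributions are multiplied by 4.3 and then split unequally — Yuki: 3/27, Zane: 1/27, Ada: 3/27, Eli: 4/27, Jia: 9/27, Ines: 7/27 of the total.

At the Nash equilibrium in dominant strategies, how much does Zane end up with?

14.50 points

A player with share s gets back 4.3·s per unit contributed, so full contribution is dominant for anyone with s > 1/4.3 = 0.2326 and zero contribution is dominant for anyone below.
Jia and Ines clear that bar, contributing 11 each; the remaining 4 contribute 0. Total contributed: 22.
Zane keeps 11 and receives 4.3 × 22 × 1/27 = 3.50 from the group account, for a payoff of 14.50.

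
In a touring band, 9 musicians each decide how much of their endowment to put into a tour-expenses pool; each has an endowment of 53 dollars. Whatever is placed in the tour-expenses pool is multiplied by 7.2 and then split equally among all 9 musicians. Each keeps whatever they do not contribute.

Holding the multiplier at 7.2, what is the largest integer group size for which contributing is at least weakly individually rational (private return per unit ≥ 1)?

7

Private return per unit is 7.2/(group size), which is ≥ 1 whenever the group size is ≤ 7.2.
The largest such integer is 7.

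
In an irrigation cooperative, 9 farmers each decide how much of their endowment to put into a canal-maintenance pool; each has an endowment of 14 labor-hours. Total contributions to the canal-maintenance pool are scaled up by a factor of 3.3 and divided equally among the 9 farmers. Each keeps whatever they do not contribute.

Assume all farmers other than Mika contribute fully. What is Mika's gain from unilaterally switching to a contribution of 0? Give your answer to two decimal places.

Switching from a contribution of 14 to 0 lets Mika keep an extra 14 labor-hours, but lowers the canal-maintenance pool by 14, which costs Mika their own share of that drop: 3.3/9 × 14 = 5.13.
Net gain = 14 − 5.13 = 8.87. The private return per contributed unit (0.3667) is below 1, so free-riding is indeed the best response regardless of what the others do.

8.87 labor-hours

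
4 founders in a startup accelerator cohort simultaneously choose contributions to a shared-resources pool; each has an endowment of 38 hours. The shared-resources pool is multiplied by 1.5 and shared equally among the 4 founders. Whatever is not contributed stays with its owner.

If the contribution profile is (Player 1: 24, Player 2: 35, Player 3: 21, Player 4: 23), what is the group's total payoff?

Total contributed: 24 + 35 + 21 + 23 = 103; total kept: 4 × 38 − 103 = 49.
The shared-resources pool pays out 1.5 × 103 = 154.50 in aggregate.
Group total = 49 + 154.50 = 203.50.

203.50 hours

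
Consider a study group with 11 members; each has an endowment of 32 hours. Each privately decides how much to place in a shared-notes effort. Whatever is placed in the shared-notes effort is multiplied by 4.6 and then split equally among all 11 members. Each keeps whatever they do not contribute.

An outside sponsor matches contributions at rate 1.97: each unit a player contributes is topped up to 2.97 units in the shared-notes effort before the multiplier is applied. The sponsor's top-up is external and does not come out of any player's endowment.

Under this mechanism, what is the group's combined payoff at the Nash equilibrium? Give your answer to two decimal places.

4809.02 hours

With the mechanism, a contributed unit returns 4.6 × 2.97 / 11 = 1.2420 per unit of net cost to the contributor — now above 1 — so contributing fully is weakly dominant for every player.
So the Nash equilibrium is full contribution by all 11; the group earns 4.6 × 2.97 × 352 = 4809.02.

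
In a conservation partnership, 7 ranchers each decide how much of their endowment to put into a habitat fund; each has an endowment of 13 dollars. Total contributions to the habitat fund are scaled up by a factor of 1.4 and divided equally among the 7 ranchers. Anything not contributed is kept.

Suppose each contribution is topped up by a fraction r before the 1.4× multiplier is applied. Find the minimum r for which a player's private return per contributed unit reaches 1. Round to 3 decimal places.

4.000

With matching at rate r, one contributed unit becomes (1 + r) in the habitat fund and returns 1.4 × (1 + r) / 7 to the contributor.
Setting this equal to 1: 1 + r = 7/1.4 = 5.0000.
So the minimum matching rate is r = 5.0000 − 1 = 4.000.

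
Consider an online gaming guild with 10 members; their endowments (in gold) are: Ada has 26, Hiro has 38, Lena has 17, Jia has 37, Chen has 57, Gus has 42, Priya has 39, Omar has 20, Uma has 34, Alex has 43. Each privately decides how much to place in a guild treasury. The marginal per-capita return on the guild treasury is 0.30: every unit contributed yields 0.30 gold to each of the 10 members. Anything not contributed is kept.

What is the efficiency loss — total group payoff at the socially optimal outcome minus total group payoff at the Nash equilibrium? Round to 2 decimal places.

706.00 gold

The private return per contributed unit is 0.30 < 1 for everyone, so the Nash equilibrium is zero contribution and the group total is Σ E_j = 26 + 38 + 17 + 37 + 57 + 42 + 39 + 20 + 34 + 43 = 353.
Each contributed unit returns 3.000 to the group, so the social optimum is full contribution by everyone: group total = 3.000 × 353 = 1059.00.
Efficiency loss = (3.000 − 1) × 353 = 706.00.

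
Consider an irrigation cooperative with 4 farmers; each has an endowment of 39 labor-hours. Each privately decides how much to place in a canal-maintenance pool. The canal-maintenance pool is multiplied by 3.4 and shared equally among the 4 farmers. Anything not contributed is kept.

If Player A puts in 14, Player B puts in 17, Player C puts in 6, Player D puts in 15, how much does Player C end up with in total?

Total contributed: 14 + 17 + 6 + 15 = 52.
Each receives 3.4 × 52 / 4 = 44.20 from the canal-maintenance pool.
Player C keeps 39 − 6 = 33, so Player C's payoff is 33 + 44.20 = 77.20.

77.20 labor-hours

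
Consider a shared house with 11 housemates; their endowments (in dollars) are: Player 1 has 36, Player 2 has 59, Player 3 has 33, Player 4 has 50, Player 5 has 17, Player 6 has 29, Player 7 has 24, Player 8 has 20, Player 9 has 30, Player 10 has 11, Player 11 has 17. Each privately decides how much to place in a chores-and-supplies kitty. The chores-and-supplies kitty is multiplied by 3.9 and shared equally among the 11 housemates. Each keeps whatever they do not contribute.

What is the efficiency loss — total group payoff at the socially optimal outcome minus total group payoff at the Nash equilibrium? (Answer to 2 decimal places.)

The private return per contributed unit is 3.9/11 = 0.3545 < 1 for every player regardless of endowment, so the Nash equilibrium is zero contribution and the group total is Σ E_j = 36 + 59 + 33 + 50 + 17 + 29 + 24 + 20 + 30 + 11 + 17 = 326.
Each contributed unit returns 3.900 to the group, so the social optimum is full contribution by everyone: group total = 3.900 × 326 = 1271.40.
Efficiency loss = (3.900 − 1) × 326 = 945.40.

945.40 dollars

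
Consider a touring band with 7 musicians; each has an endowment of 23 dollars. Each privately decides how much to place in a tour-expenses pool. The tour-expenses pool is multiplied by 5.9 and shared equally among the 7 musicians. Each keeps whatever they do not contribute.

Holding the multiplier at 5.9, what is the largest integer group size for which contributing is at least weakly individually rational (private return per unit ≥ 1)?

Private return per unit is 5.9/(group size), which is ≥ 1 whenever the group size is ≤ 5.9.
The largest such integer is 5.

5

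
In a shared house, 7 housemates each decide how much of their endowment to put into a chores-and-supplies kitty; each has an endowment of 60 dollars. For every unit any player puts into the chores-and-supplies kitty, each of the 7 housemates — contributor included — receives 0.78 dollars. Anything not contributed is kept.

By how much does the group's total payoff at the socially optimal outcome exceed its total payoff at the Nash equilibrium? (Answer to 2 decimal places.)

The private return per contributed unit is 0.78 < 1, so contributing 0 is dominant for every player. At the Nash equilibrium everyone keeps their 60, and the group total is 7 × 60 = 420.
Each contributed unit returns 5.460 to the group as a whole (0.78 to each of 7 players), which exceeds 1, so the social optimum is full contribution: group total = 5.460 × 420 = 2293.20.
Efficiency loss = 2293.20 − 420 = 1873.20.

1873.20 dollars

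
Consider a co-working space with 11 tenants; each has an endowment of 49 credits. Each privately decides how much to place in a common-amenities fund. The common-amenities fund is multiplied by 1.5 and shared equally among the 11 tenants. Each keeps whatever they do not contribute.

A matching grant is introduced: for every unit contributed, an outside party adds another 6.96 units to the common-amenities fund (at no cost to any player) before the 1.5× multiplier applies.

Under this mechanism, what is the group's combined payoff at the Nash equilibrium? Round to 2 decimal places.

6435.66 credits

With the mechanism, a contributed unit returns 1.5 × 7.96 / 11 = 1.0855 per unit of net cost to the contributor — now above 1 — so contributing fully is weakly dominant for every player.
So the Nash equilibrium is full contribution by all 11; the group earns 1.5 × 7.96 × 539 = 6435.66.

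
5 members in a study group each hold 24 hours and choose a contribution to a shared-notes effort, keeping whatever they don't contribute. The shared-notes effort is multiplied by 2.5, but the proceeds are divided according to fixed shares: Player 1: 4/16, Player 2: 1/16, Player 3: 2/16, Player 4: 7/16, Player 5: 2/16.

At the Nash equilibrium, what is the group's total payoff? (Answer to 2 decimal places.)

156.00 hours

A player with share s gets back 2.5·s per unit contributed, so full contribution is dominant for anyone with s > 1/2.5 = 0.4000 and zero contribution is dominant for anyone below.
The only share above 0.4000 is Player 4's 7/16, contributing 24; the remaining 4 contribute 0. Total contributed: 24.
The shared-notes effort pays out 2.5 × 24 = 60.00 in total (split across the unequal shares, but the aggregate is all that matters for the group sum).
The 4 free-riders keep 24 each, adding 96. Group total = 96 + 60.00 = 156.00.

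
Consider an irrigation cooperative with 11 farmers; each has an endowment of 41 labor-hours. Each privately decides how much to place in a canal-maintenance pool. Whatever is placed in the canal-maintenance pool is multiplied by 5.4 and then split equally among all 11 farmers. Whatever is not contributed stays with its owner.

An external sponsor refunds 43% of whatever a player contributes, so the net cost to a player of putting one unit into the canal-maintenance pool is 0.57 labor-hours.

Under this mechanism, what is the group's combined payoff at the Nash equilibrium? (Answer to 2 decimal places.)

Even with the mechanism, each unit contributed returns only (5.4/11) / 0.57 = 0.8612 per unit of net cost, so contributing nothing is still dominant.
At the Nash equilibrium no one contributes; group total payoff = 11 × 41 = 451.

451.00 labor-hours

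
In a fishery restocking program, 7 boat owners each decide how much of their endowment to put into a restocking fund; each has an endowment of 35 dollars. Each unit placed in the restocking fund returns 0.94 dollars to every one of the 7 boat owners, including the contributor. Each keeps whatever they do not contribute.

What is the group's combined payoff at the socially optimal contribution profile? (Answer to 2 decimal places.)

1612.10 dollars

Each contributed unit returns 6.580 to the group as a whole (0.94 to each of 7 players), which exceeds 1, so the social optimum is full contribution: group total = 6.580 × 245 = 1612.10.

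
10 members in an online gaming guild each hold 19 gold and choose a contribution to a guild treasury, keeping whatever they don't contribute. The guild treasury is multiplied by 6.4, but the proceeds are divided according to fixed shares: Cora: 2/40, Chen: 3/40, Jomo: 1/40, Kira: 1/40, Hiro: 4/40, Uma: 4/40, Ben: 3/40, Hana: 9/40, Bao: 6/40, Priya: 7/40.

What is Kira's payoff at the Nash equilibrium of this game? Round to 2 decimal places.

25.08 gold

Player j's private return per contributed unit is 6.4 × (j's share). Contributing is weakly dominant for j when that share is at least 1/6.4 = 0.1563, and contributing 0 is dominant otherwise.
Hana and Priya are above the threshold, contributing 19 each; the remaining 8 contribute 0. Total contributed: 38.
Kira keeps 19 and receives 6.4 × 38 × 1/40 = 6.08 from the guild treasury, for a payoff of 25.08.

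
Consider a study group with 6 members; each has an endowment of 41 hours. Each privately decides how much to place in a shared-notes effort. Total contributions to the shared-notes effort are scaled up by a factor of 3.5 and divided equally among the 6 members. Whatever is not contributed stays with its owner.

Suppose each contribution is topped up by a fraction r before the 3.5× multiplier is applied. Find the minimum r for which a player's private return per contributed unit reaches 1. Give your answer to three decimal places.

0.714

With matching at rate r, one contributed unit becomes (1 + r) in the shared-notes effort and returns 3.5 × (1 + r) / 6 to the contributor.
Setting this equal to 1: 1 + r = 6/3.5 = 1.7143.
So the minimum matching rate is r = 1.7143 − 1 = 0.714.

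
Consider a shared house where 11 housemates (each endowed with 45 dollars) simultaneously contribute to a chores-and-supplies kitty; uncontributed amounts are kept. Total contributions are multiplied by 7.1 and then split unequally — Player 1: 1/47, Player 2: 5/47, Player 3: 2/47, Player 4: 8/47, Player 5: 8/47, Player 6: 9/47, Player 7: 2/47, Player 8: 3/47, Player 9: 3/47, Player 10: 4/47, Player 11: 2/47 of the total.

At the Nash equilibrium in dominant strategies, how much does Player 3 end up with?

85.79 dollars

For player j, contributing a unit is worthwhile iff 7.1 × (j's share) ≥ 1, i.e. iff j's share is at least 0.1408.
Player 4, Player 5 and Player 6 are above the threshold, contributing 45 each; the remaining 8 contribute 0. Total contributed: 135.
Player 3 keeps 45 and receives 7.1 × 135 × 2/47 = 40.79 from the chores-and-supplies kitty, for a payoff of 85.79.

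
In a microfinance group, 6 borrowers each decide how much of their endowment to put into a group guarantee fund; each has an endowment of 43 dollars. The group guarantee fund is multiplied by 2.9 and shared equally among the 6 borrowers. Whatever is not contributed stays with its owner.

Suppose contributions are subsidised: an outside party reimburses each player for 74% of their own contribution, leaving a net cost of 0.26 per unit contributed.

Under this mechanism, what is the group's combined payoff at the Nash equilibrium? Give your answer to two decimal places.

The effective private return per unit is now (2.9/6) / 0.26 = 1.8590 > 1, so every player's dominant strategy flips to full contribution.
So the Nash equilibrium is full contribution by all 6; the group earns 6 × (43 × 0.74 + 2.9 × 43) = 939.12.

939.12 dollars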